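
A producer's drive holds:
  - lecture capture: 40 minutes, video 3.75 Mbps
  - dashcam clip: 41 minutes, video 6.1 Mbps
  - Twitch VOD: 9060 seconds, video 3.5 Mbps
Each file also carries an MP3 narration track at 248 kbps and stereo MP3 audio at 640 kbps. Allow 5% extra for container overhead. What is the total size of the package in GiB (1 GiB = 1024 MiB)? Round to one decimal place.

Audio total: 248 + 640 = 888 kbps = 0.888 Mbps.
lecture capture: 4.638 Mbps × 2400 s × 1.05 = 11687.8 Mb
dashcam clip: 6.988 Mbps × 2460 s × 1.05 = 18050.0 Mb
Twitch VOD: 4.388 Mbps × 9060 s × 1.05 = 41743.0 Mb
Total: 71480.8 Mb = 8935.1 MB.
= 8.321 GiB.

8.3 GiB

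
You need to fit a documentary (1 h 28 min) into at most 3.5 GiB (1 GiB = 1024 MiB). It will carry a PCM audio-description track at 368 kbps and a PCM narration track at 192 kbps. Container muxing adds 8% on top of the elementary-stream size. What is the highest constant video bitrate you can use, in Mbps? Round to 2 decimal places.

Budget: 3.5 GiB = 30064.8 Mb.
Stream payload after overhead: 30064.8 / 1.08 = 27837.8 Mb.
1 h 28 min = 88 min = 5280 s
Total bitrate budget: 27837.8 Mb / 5280 s = 5.272 Mbps.
Audio total: 368 + 192 = 560 kbps = 0.560 Mbps.
Video: 5.272 − 0.560 = 4.712 Mbps.

4.71 Mbps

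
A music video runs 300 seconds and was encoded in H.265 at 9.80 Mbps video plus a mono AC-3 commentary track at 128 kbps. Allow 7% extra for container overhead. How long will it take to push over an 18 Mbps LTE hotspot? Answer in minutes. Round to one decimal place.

3.0 minutes

Audio: 128 kbps = 0.128 Mbps.
Total bitrate: 9.928 Mbps.
File: 9.928 Mbps × 300 s = 2978.4 Mb.
With 7% container overhead: ×1.07. → 3186.9 Mb.
At 18 Mbps: 3186.9 / 18 = 177.0 s ≈ 2.95 minutes.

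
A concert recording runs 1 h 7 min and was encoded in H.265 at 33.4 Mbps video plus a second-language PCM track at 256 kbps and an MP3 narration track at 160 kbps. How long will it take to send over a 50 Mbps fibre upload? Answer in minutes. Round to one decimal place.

1 h 7 min = 67 min = 4020 s
Audio total: 256 + 160 = 416 kbps = 0.416 Mbps.
Total bitrate: 33.816 Mbps.
File: 33.816 Mbps × 4020 s = 135940.3 Mb.
At 50 Mbps: 135940.3 / 50 = 2718.8 s ≈ 45.3 minutes.

45.3 minutes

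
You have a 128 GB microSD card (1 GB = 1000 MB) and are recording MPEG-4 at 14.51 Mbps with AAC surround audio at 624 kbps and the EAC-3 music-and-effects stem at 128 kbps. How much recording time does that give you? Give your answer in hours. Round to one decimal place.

Audio total: 624 + 128 = 752 kbps = 0.752 Mbps.
Total bitrate: 14.51 + 0.752 = 15.262 Mbps.
Capacity: 128 GB = 1,024,000 Mb.
Recording time: 1,024,000 / 15.262 = 67,095 s ≈ 18.6 hours.

18.6 hours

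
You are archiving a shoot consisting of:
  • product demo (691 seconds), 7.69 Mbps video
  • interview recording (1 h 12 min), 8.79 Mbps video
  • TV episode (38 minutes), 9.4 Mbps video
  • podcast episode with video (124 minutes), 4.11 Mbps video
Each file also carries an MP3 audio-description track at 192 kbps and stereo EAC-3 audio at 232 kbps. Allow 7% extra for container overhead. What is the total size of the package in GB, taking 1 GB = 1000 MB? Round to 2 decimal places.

13.58 GB

Audio total: 192 + 232 = 424 kbps = 0.424 Mbps.
product demo: 8.114 Mbps × 691 s × 1.07 = 5999.2 Mb
interview recording: 9.214 Mbps × 4320 s × 1.07 = 42590.8 Mb
TV episode: 9.824 Mbps × 2280 s × 1.07 = 23966.6 Mb
podcast episode with video: 4.534 Mbps × 7440 s × 1.07 = 36094.3 Mb
Total: 108650.9 Mb = 13581.4 MB.
= 13.58 GB.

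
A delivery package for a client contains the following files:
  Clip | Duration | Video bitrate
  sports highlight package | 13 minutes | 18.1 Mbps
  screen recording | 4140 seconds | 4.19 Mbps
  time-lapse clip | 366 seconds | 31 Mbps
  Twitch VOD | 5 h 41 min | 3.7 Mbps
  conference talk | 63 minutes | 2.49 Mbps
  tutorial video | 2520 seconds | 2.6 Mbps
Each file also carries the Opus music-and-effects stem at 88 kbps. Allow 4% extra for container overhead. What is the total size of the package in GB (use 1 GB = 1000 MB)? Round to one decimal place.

17.8 GB

Audio: 88 kbps = 0.088 Mbps.
sports highlight package: 18.188 Mbps × 780 s × 1.04 = 14754.1 Mb
screen recording: 4.278 Mbps × 4140 s × 1.04 = 18419.4 Mb
time-lapse clip: 31.088 Mbps × 366 s × 1.04 = 11833.3 Mb
Twitch VOD: 3.788 Mbps × 20460 s × 1.04 = 80602.6 Mb
conference talk: 2.578 Mbps × 3780 s × 1.04 = 10134.6 Mb
tutorial video: 2.688 Mbps × 2520 s × 1.04 = 7044.7 Mb
Total: 142788.7 Mb = 17848.6 MB.
= 17.85 GB.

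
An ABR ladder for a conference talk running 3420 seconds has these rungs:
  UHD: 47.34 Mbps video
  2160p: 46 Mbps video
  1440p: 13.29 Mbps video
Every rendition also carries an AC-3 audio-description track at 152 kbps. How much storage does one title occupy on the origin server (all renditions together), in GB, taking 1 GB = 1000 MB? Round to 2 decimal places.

45.78 GB

Audio: 152 kbps = 0.152 Mbps.
Sum of rendition bitrates: (47.34+0.152) + (46+0.152) + (13.29+0.152) = 107.086 Mbps.
× 3420 s = 366,234 Mb = 45,779 MB = 45.78 GB.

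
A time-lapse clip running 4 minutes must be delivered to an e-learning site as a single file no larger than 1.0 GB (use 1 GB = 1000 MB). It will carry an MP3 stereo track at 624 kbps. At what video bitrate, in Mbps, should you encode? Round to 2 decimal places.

32.71 Mbps

Budget: 1.0 GB = 8000.0 Mb.
4 min = 240 s
Total bitrate budget: 8000.0 Mb / 240 s = 33.333 Mbps.
Audio: 624 kbps = 0.624 Mbps.
Video: 33.333 − 0.624 = 32.709 Mbps.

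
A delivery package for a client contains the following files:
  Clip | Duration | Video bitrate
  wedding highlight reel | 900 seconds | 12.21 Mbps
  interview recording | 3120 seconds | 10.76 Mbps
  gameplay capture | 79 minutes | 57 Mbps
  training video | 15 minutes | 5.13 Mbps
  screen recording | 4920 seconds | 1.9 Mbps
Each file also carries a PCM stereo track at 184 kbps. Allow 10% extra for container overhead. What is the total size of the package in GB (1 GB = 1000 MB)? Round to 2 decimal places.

45.57 GB

Audio: 184 kbps = 0.184 Mbps.
wedding highlight reel: 12.394 Mbps × 900 s × 1.10 = 12270.1 Mb
interview recording: 10.944 Mbps × 3120 s × 1.10 = 37559.8 Mb
gameplay capture: 57.184 Mbps × 4740 s × 1.10 = 298157.4 Mb
training video: 5.314 Mbps × 900 s × 1.10 = 5260.9 Mb
screen recording: 2.084 Mbps × 4920 s × 1.10 = 11278.6 Mb
Total: 364526.7 Mb = 45565.8 MB.
= 45.57 GB.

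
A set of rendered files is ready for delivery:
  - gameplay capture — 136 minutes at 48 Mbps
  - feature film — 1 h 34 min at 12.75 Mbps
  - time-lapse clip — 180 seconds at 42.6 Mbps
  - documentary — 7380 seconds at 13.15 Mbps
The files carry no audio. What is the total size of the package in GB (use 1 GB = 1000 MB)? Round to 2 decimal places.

gameplay capture: 48.000 Mbps × 8160 s = 391680.0 Mb
feature film: 12.750 Mbps × 5640 s = 71910.0 Mb
time-lapse clip: 42.600 Mbps × 180 s = 7668.0 Mb
documentary: 13.150 Mbps × 7380 s = 97047.0 Mb
Total: 568305.0 Mb = 71038.1 MB.
= 71.04 GB.

71.04 GB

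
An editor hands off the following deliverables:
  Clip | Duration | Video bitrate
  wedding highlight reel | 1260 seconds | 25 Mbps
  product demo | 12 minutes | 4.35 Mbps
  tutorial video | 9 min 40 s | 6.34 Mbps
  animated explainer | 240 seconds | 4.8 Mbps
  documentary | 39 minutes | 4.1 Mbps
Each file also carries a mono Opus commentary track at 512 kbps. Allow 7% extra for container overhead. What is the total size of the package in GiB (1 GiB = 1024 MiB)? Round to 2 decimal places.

6.44 GiB

Audio: 512 kbps = 0.512 Mbps.
wedding highlight reel: 25.512 Mbps × 1260 s × 1.07 = 34395.3 Mb
product demo: 4.862 Mbps × 720 s × 1.07 = 3745.7 Mb
tutorial video: 6.852 Mbps × 580 s × 1.07 = 4252.4 Mb
animated explainer: 5.312 Mbps × 240 s × 1.07 = 1364.1 Mb
documentary: 4.612 Mbps × 2340 s × 1.07 = 11547.5 Mb
Total: 55305.0 Mb = 6913.1 MB.
= 6.438 GiB.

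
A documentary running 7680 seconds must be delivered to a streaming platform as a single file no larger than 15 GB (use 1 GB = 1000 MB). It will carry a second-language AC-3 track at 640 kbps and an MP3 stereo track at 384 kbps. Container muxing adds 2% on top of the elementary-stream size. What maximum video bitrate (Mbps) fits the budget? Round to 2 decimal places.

Budget: 15 GB = 120000.0 Mb.
Stream payload after overhead: 120000.0 / 1.02 = 117647.1 Mb.
Total bitrate budget: 117647.1 Mb / 7680 s = 15.319 Mbps.
Audio total: 640 + 384 = 1024 kbps = 1.024 Mbps.
Video: 15.319 − 1.024 = 14.295 Mbps.

14.29 Mbps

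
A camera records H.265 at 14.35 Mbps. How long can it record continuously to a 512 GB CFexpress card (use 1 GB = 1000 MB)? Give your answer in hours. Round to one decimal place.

Capacity: 512 GB = 4,096,000 Mb.
Recording time: 4,096,000 / 14.350 = 285,436 s ≈ 79.3 hours.

79.3 hours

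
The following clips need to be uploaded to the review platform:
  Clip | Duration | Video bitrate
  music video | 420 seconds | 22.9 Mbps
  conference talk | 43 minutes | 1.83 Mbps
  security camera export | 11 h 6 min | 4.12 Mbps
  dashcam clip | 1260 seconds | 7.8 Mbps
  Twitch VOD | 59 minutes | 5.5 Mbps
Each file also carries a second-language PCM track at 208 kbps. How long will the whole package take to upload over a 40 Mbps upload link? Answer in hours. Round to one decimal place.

Audio: 208 kbps = 0.208 Mbps.
music video: 23.108 Mbps × 420 s = 9705.4 Mb
conference talk: 2.038 Mbps × 2580 s = 5258.0 Mb
security camera export: 4.328 Mbps × 39960 s = 172946.9 Mb
dashcam clip: 8.008 Mbps × 1260 s = 10090.1 Mb
Twitch VOD: 5.708 Mbps × 3540 s = 20206.3 Mb
Total: 218206.7 Mb = 27275.8 MB.
At 40 Mbps: 218206.7 / 40 = 5455 s ≈ 1.52 hours.

1.5 hours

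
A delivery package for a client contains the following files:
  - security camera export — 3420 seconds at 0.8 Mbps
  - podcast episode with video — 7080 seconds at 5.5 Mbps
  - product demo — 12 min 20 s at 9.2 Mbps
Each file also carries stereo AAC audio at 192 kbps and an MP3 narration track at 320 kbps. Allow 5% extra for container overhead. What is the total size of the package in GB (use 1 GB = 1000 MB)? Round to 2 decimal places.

7.12 GB

Audio total: 192 + 320 = 512 kbps = 0.512 Mbps.
security camera export: 1.312 Mbps × 3420 s × 1.05 = 4711.4 Mb
podcast episode with video: 6.012 Mbps × 7080 s × 1.05 = 44693.2 Mb
product demo: 9.712 Mbps × 740 s × 1.05 = 7546.2 Mb
Total: 56950.8 Mb = 7118.9 MB.
= 7.119 GB.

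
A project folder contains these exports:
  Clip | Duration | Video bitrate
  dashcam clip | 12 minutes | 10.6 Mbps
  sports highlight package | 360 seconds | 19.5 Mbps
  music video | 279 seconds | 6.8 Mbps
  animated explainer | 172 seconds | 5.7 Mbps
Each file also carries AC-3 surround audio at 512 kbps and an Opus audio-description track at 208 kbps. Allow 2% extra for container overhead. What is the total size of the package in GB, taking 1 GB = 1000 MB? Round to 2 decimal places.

Audio total: 512 + 208 = 720 kbps = 0.720 Mbps.
dashcam clip: 11.320 Mbps × 720 s × 1.02 = 8313.4 Mb
sports highlight package: 20.220 Mbps × 360 s × 1.02 = 7424.8 Mb
music video: 7.520 Mbps × 279 s × 1.02 = 2140.0 Mb
animated explainer: 6.420 Mbps × 172 s × 1.02 = 1126.3 Mb
Total: 19004.6 Mb = 2375.6 MB.
= 2.376 GB.

2.38 GB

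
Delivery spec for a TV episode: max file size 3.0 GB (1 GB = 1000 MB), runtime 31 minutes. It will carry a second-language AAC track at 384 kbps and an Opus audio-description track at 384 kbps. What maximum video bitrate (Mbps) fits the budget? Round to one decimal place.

12.1 Mbps

Budget: 3.0 GB = 24000.0 Mb.
31 min = 1860 s
Total bitrate budget: 24000.0 Mb / 1860 s = 12.903 Mbps.
Audio total: 384 + 384 = 768 kbps = 0.768 Mbps.
Video: 12.903 − 0.768 = 12.135 Mbps.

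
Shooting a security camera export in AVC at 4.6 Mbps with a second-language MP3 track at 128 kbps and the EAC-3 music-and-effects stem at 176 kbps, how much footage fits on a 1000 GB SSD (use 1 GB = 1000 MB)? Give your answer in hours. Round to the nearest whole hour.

Audio total: 128 + 176 = 304 kbps = 0.304 Mbps.
Total bitrate: 4.6 + 0.304 = 4.904 Mbps.
Capacity: 1000 GB = 8,000,000 Mb.
Recording time: 8,000,000 / 4.904 = 1,631,321 s ≈ 453 hours.

453 hours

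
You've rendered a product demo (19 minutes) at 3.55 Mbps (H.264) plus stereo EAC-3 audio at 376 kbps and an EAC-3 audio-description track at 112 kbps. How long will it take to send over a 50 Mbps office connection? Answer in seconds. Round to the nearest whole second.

92 seconds

19 min = 1140 s
Audio total: 376 + 112 = 488 kbps = 0.488 Mbps.
Total bitrate: 4.038 Mbps.
File: 4.038 Mbps × 1140 s = 4603.3 Mb.
At 50 Mbps: 4603.3 / 50 = 92.1 s ≈ 92.1 seconds.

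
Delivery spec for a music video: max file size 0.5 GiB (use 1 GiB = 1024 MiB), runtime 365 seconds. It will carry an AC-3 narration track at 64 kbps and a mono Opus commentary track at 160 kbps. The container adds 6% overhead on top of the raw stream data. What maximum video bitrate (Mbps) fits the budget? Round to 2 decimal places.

10.88 Mbps

Budget: 0.5 GiB = 4295.0 Mb.
Stream payload after overhead: 4295.0 / 1.06 = 4051.9 Mb.
Total bitrate budget: 4051.9 Mb / 365 s = 11.101 Mbps.
Audio total: 64 + 160 = 224 kbps = 0.224 Mbps.
Video: 11.101 − 0.224 = 10.877 Mbps.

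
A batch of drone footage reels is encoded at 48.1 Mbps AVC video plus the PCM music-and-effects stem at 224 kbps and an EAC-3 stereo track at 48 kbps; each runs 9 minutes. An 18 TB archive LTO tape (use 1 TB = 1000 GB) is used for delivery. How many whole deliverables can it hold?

9 min = 540 s
Audio total: 224 + 48 = 272 kbps = 0.272 Mbps.
Total bitrate: 48.372 Mbps.
Per item: 48.372 Mbps × 540 s = 26,121 Mb = 3,265 MB.
Capacity: 18 TB = 144,000,000 Mb; 5512.83 items → 5512 complete.

5512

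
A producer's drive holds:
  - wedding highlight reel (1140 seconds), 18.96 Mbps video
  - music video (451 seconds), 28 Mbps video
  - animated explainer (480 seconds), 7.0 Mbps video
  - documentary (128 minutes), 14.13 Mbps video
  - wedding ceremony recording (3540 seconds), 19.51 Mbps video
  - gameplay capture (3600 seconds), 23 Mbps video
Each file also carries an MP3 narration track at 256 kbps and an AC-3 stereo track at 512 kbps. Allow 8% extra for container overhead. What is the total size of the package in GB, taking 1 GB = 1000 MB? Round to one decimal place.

Audio total: 256 + 512 = 768 kbps = 0.768 Mbps.
wedding highlight reel: 19.728 Mbps × 1140 s × 1.08 = 24289.1 Mb
music video: 28.768 Mbps × 451 s × 1.08 = 14012.3 Mb
animated explainer: 7.768 Mbps × 480 s × 1.08 = 4026.9 Mb
documentary: 14.898 Mbps × 7680 s × 1.08 = 123570.0 Mb
wedding ceremony recording: 20.278 Mbps × 3540 s × 1.08 = 77526.8 Mb
gameplay capture: 23.768 Mbps × 3600 s × 1.08 = 92410.0 Mb
Total: 335835.2 Mb = 41979.4 MB.
= 41.98 GB.

42.0 GB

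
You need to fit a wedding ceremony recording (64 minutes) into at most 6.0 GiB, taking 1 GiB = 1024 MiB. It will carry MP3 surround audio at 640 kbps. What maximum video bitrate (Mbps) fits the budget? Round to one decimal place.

12.8 Mbps

Budget: 6.0 GiB = 51539.6 Mb.
64 min = 3840 s
Total bitrate budget: 51539.6 Mb / 3840 s = 13.422 Mbps.
Audio: 640 kbps = 0.640 Mbps.
Video: 13.422 − 0.640 = 12.782 Mbps.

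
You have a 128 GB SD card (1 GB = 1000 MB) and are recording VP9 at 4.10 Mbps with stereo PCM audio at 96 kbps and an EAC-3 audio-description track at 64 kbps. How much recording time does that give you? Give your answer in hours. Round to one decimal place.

66.8 hours

Audio total: 96 + 64 = 160 kbps = 0.160 Mbps.
Total bitrate: 4.10 + 0.160 = 4.260 Mbps.
Capacity: 128 GB = 1,024,000 Mb.
Recording time: 1,024,000 / 4.260 = 240,376 s ≈ 66.8 hours.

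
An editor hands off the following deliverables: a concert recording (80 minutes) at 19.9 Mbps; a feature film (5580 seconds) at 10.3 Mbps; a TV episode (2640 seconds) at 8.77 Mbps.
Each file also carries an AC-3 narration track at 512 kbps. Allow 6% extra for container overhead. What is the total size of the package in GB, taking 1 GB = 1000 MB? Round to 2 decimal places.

24.22 GB

Audio: 512 kbps = 0.512 Mbps.
concert recording: 20.412 Mbps × 4800 s × 1.06 = 103856.3 Mb
feature film: 10.812 Mbps × 5580 s × 1.06 = 63950.8 Mb
TV episode: 9.282 Mbps × 2640 s × 1.06 = 25974.7 Mb
Total: 193781.8 Mb = 24222.7 MB.
= 24.22 GB.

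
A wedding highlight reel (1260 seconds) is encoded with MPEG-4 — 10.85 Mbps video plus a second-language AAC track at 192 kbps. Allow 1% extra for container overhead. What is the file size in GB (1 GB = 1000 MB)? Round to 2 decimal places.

1.76 GB

Audio: 192 kbps = 0.192 Mbps.
Total bitrate: 10.85 + 0.192 = 11.042 Mbps.
Stream data: 11.042 Mbps × 1260 s = 13912.9 Mb.
With 1% container overhead: ×1.01.
14,052 Mb ÷ 8 = 1,757 MB → 1.757 GB.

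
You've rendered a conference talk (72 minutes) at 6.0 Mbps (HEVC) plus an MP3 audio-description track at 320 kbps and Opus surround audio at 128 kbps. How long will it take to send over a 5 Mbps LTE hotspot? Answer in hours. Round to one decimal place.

72 min = 4320 s
Audio total: 320 + 128 = 448 kbps = 0.448 Mbps.
Total bitrate: 6.448 Mbps.
File: 6.448 Mbps × 4320 s = 27855.4 Mb.
At 5 Mbps: 27855.4 / 5 = 5571.1 s ≈ 1.55 hours.

1.5 hours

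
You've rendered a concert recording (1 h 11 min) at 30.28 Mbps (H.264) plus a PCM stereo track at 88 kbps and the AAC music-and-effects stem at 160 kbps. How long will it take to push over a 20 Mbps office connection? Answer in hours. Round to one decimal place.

1.8 hours

1 h 11 min = 71 min = 4260 s
Audio total: 88 + 160 = 248 kbps = 0.248 Mbps.
Total bitrate: 30.528 Mbps.
File: 30.528 Mbps × 4260 s = 130049.3 Mb.
At 20 Mbps: 130049.3 / 20 = 6502.5 s ≈ 1.81 hours.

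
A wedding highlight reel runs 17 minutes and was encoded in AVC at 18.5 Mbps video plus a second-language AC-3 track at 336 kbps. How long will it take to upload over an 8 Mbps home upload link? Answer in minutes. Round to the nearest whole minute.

17 min = 1020 s
Audio: 336 kbps = 0.336 Mbps.
Total bitrate: 18.836 Mbps.
File: 18.836 Mbps × 1020 s = 19212.7 Mb.
At 8 Mbps: 19212.7 / 8 = 2401.6 s ≈ 40 minutes.

40 minutes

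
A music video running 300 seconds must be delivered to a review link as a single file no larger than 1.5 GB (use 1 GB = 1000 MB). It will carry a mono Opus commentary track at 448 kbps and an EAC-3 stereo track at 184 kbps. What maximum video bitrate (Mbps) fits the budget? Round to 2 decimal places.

39.37 Mbps

Budget: 1.5 GB = 12000.0 Mb.
Total bitrate budget: 12000.0 Mb / 300 s = 40.000 Mbps.
Audio total: 448 + 184 = 632 kbps = 0.632 Mbps.
Video: 40.000 − 0.632 = 39.368 Mbps.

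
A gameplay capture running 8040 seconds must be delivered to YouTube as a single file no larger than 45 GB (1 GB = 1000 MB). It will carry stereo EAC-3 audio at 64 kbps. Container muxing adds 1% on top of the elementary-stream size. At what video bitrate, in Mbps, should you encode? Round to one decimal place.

44.3 Mbps

Budget: 45 GB = 360000.0 Mb.
Stream payload after overhead: 360000.0 / 1.01 = 356435.6 Mb.
Total bitrate budget: 356435.6 Mb / 8040 s = 44.333 Mbps.
Audio: 64 kbps = 0.064 Mbps.
Video: 44.333 − 0.064 = 44.269 Mbps.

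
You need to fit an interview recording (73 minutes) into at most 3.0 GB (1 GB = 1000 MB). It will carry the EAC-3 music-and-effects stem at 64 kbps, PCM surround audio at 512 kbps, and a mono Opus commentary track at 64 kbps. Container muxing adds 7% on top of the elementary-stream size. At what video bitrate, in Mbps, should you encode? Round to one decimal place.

Budget: 3.0 GB = 24000.0 Mb.
Stream payload after overhead: 24000.0 / 1.07 = 22429.9 Mb.
73 min = 4380 s
Total bitrate budget: 22429.9 Mb / 4380 s = 5.121 Mbps.
Audio total: 64 + 512 + 64 = 640 kbps = 0.640 Mbps.
Video: 5.121 − 0.640 = 4.481 Mbps.

4.5 Mbps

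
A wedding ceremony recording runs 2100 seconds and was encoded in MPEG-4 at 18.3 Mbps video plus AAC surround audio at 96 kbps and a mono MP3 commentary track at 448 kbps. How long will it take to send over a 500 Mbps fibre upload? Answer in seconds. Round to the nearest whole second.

Audio total: 96 + 448 = 544 kbps = 0.544 Mbps.
Total bitrate: 18.844 Mbps.
File: 18.844 Mbps × 2100 s = 39572.4 Mb.
At 500 Mbps: 39572.4 / 500 = 79.1 s ≈ 79.1 seconds.

79 seconds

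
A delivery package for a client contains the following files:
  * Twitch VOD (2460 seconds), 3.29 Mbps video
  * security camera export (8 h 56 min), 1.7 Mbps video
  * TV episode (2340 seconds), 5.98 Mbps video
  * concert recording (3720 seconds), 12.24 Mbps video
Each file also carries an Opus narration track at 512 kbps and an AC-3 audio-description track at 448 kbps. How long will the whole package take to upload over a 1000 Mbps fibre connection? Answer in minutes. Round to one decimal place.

2.7 minutes

Audio total: 512 + 448 = 960 kbps = 0.960 Mbps.
Twitch VOD: 4.250 Mbps × 2460 s = 10455.0 Mb
security camera export: 2.660 Mbps × 32160 s = 85545.6 Mb
TV episode: 6.940 Mbps × 2340 s = 16239.6 Mb
concert recording: 13.200 Mbps × 3720 s = 49104.0 Mb
Total: 161344.2 Mb = 20168.0 MB.
At 1000 Mbps: 161344.2 / 1000 = 161 s ≈ 2.69 minutes.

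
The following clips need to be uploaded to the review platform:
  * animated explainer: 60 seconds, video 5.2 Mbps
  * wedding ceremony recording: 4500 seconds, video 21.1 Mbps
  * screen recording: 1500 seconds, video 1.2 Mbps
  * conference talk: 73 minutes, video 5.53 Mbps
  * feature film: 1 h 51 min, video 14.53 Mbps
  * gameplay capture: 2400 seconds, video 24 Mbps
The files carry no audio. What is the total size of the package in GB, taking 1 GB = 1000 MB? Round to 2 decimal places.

34.46 GB

animated explainer: 5.200 Mbps × 60 s = 312.0 Mb
wedding ceremony recording: 21.100 Mbps × 4500 s = 94950.0 Mb
screen recording: 1.200 Mbps × 1500 s = 1800.0 Mb
conference talk: 5.530 Mbps × 4380 s = 24221.4 Mb
feature film: 14.530 Mbps × 6660 s = 96769.8 Mb
gameplay capture: 24.000 Mbps × 2400 s = 57600.0 Mb
Total: 275653.2 Mb = 34456.7 MB.
= 34.46 GB.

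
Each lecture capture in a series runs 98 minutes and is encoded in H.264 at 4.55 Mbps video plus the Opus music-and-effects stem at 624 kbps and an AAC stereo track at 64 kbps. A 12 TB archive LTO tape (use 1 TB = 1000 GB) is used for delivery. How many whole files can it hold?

98 min = 5880 s
Audio total: 624 + 64 = 688 kbps = 0.688 Mbps.
Total bitrate: 5.238 Mbps.
Per item: 5.238 Mbps × 5880 s = 30,799 Mb = 3,850 MB.
Capacity: 12 TB = 96,000,000 Mb; 3116.94 items → 3116 complete.

3116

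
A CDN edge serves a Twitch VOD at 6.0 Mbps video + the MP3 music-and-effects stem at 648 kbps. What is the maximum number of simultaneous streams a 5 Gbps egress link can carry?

752

Audio: 648 kbps = 0.648 Mbps.
Per-viewer media rate: 6.648 Mbps.
5 Gbps = 5,000 Mbps; 5,000 / 6.648 = 752.11 → 752 viewers.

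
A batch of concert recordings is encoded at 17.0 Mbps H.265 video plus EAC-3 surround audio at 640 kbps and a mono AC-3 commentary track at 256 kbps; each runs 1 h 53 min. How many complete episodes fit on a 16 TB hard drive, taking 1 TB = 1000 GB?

1 h 53 min = 113 min = 6780 s
Audio total: 640 + 256 = 896 kbps = 0.896 Mbps.
Total bitrate: 17.896 Mbps.
Per item: 17.896 Mbps × 6780 s = 121,335 Mb = 15,167 MB.
Capacity: 16 TB = 128,000,000 Mb; 1054.93 items → 1054 complete.

1054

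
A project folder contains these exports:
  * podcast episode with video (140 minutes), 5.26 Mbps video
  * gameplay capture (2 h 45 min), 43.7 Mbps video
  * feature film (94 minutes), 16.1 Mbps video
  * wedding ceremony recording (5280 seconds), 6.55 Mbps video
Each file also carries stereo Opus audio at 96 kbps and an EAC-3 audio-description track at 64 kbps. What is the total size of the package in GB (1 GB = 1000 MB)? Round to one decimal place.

Audio total: 96 + 64 = 160 kbps = 0.160 Mbps.
podcast episode with video: 5.420 Mbps × 8400 s = 45528.0 Mb
gameplay capture: 43.860 Mbps × 9900 s = 434214.0 Mb
feature film: 16.260 Mbps × 5640 s = 91706.4 Mb
wedding ceremony recording: 6.710 Mbps × 5280 s = 35428.8 Mb
Total: 606877.2 Mb = 75859.6 MB.
= 75.86 GB.

75.9 GB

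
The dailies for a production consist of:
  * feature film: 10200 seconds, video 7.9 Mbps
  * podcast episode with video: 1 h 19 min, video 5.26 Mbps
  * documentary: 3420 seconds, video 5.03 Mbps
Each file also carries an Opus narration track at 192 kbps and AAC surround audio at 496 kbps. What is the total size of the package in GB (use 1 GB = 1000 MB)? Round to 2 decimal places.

Audio total: 192 + 496 = 688 kbps = 0.688 Mbps.
feature film: 8.588 Mbps × 10200 s = 87597.6 Mb
podcast episode with video: 5.948 Mbps × 4740 s = 28193.5 Mb
documentary: 5.718 Mbps × 3420 s = 19555.6 Mb
Total: 135346.7 Mb = 16918.3 MB.
= 16.92 GB.

16.92 GB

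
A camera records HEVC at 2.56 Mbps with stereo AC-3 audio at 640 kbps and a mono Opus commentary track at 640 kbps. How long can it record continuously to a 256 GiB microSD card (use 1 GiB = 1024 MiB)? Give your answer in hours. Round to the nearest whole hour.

Audio total: 640 + 640 = 1280 kbps = 1.280 Mbps.
Total bitrate: 2.56 + 1.280 = 3.840 Mbps.
Capacity: 256 GiB = 2,199,023 Mb.
Recording time: 2,199,023 / 3.840 = 572,662 s ≈ 159 hours.

159 hours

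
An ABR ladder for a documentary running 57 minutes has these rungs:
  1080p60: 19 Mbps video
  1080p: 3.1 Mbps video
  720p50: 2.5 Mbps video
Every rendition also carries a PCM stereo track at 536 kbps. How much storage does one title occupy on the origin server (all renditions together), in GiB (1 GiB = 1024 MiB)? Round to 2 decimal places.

10.43 GiB

57 min = 3420 s
Audio: 536 kbps = 0.536 Mbps.
Sum of rendition bitrates: (19+0.536) + (3.1+0.536) + (2.5+0.536) = 26.208 Mbps.
× 3420 s = 89,631 Mb = 11,204 MB = 10.43 GiB.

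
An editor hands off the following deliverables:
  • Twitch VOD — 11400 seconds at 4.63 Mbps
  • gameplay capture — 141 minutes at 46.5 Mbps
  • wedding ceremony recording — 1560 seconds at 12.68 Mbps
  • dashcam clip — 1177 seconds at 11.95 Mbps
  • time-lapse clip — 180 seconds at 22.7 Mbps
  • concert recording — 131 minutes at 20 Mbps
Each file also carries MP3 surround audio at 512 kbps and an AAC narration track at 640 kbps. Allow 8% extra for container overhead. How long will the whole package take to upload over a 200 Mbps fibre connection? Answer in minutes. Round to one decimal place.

Audio total: 512 + 640 = 1152 kbps = 1.152 Mbps.
Twitch VOD: 5.782 Mbps × 11400 s × 1.08 = 71188.0 Mb
gameplay capture: 47.652 Mbps × 8460 s × 1.08 = 435386.8 Mb
wedding ceremony recording: 13.832 Mbps × 1560 s × 1.08 = 23304.2 Mb
dashcam clip: 13.102 Mbps × 1177 s × 1.08 = 16654.7 Mb
time-lapse clip: 23.852 Mbps × 180 s × 1.08 = 4636.8 Mb
concert recording: 21.152 Mbps × 7860 s × 1.08 = 179555.1 Mb
Total: 730725.6 Mb = 91340.7 MB.
At 200 Mbps: 730725.6 / 200 = 3654 s ≈ 60.9 minutes.

60.9 minutes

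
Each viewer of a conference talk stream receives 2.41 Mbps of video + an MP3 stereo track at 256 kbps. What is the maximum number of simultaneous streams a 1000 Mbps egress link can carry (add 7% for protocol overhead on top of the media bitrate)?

Audio: 256 kbps = 0.256 Mbps.
Per-viewer media rate: 2.666 Mbps.
On the wire with 7% overhead: 2.853 Mbps.
1000 Mbps = 1,000 Mbps; 1,000 / 2.853 = 350.55 → 350 viewers.

350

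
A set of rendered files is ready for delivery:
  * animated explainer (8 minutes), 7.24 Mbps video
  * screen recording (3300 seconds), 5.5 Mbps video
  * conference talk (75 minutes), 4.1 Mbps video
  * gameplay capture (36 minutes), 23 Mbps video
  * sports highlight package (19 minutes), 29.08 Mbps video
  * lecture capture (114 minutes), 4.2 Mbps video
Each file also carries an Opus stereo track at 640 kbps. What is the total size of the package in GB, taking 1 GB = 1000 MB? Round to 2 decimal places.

Audio: 640 kbps = 0.640 Mbps.
animated explainer: 7.880 Mbps × 480 s = 3782.4 Mb
screen recording: 6.140 Mbps × 3300 s = 20262.0 Mb
conference talk: 4.740 Mbps × 4500 s = 21330.0 Mb
gameplay capture: 23.640 Mbps × 2160 s = 51062.4 Mb
sports highlight package: 29.720 Mbps × 1140 s = 33880.8 Mb
lecture capture: 4.840 Mbps × 6840 s = 33105.6 Mb
Total: 163423.2 Mb = 20427.9 MB.
= 20.43 GB.

20.43 GB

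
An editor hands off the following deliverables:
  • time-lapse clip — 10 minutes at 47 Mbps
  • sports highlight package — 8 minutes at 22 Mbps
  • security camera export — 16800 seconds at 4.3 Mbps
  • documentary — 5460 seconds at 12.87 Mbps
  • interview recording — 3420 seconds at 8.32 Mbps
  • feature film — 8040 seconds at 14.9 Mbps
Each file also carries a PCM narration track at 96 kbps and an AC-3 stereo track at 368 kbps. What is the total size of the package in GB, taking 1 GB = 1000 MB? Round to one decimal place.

43.2 GB

Audio total: 96 + 368 = 464 kbps = 0.464 Mbps.
time-lapse clip: 47.464 Mbps × 600 s = 28478.4 Mb
sports highlight package: 22.464 Mbps × 480 s = 10782.7 Mb
security camera export: 4.764 Mbps × 16800 s = 80035.2 Mb
documentary: 13.334 Mbps × 5460 s = 72803.6 Mb
interview recording: 8.784 Mbps × 3420 s = 30041.3 Mb
feature film: 15.364 Mbps × 8040 s = 123526.6 Mb
Total: 345667.8 Mb = 43208.5 MB.
= 43.21 GB.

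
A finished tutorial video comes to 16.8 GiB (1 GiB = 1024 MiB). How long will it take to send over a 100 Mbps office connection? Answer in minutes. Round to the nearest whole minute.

24 minutes

File: 16.8 GiB = 144310.9 Mb.
At 100 Mbps: 144310.9 / 100 = 1443.1 s ≈ 24.1 minutes.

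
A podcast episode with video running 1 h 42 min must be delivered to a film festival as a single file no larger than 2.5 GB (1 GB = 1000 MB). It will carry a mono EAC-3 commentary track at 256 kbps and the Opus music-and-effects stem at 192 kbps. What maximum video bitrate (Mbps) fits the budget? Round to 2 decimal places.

2.82 Mbps

Budget: 2.5 GB = 20000.0 Mb.
1 h 42 min = 102 min = 6120 s
Total bitrate budget: 20000.0 Mb / 6120 s = 3.268 Mbps.
Audio total: 256 + 192 = 448 kbps = 0.448 Mbps.
Video: 3.268 − 0.448 = 2.820 Mbps.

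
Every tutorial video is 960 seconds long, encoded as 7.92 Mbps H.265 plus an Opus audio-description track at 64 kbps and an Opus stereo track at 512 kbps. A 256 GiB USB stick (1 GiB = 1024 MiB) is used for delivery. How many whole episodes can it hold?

269

Audio total: 64 + 512 = 576 kbps = 0.576 Mbps.
Total bitrate: 8.496 Mbps.
Per item: 8.496 Mbps × 960 s = 8,156 Mb = 1,020 MB.
Capacity: 256 GiB = 2,199,023 Mb; 269.62 items → 269 complete.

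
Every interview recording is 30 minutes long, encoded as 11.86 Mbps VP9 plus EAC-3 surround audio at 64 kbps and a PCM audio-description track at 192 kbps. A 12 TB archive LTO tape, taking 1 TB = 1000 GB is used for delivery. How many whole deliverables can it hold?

30 min = 1800 s
Audio total: 64 + 192 = 256 kbps = 0.256 Mbps.
Total bitrate: 12.116 Mbps.
Per item: 12.116 Mbps × 1800 s = 21,809 Mb = 2,726 MB.
Capacity: 12 TB = 96,000,000 Mb; 4401.89 items → 4401 complete.

4401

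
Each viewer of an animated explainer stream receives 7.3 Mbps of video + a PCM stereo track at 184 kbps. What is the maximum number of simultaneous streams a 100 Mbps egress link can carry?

Audio: 184 kbps = 0.184 Mbps.
Per-viewer media rate: 7.484 Mbps.
100 Mbps = 100.0 Mbps; 100.0 / 7.484 = 13.36 → 13 viewers.

13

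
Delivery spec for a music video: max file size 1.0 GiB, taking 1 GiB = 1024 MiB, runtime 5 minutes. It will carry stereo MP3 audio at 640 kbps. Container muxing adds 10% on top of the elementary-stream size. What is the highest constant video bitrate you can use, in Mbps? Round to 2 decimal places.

Budget: 1.0 GiB = 8589.9 Mb.
Stream payload after overhead: 8589.9 / 1.10 = 7809.0 Mb.
5 min = 300 s
Total bitrate budget: 7809.0 Mb / 300 s = 26.030 Mbps.
Audio: 640 kbps = 0.640 Mbps.
Video: 26.030 − 0.640 = 25.390 Mbps.

25.39 Mbps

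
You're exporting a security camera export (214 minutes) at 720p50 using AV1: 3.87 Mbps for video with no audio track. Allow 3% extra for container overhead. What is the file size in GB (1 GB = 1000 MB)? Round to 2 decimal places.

6.40 GB

214 min = 12840 s
Total bitrate: 3.87 Mbps.
Stream data: 3.870 Mbps × 12840 s = 49690.8 Mb.
With 3% container overhead: ×1.03.
51,182 Mb ÷ 8 = 6,398 MB → 6.398 GB.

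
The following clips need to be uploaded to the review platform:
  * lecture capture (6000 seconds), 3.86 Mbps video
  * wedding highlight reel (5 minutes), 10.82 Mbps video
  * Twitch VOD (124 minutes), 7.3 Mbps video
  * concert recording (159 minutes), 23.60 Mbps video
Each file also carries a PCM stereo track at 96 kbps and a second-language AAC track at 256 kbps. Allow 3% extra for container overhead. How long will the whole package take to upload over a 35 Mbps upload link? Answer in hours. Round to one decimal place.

2.6 hours

Audio total: 96 + 256 = 352 kbps = 0.352 Mbps.
lecture capture: 4.212 Mbps × 6000 s × 1.03 = 26030.2 Mb
wedding highlight reel: 11.172 Mbps × 300 s × 1.03 = 3452.1 Mb
Twitch VOD: 7.652 Mbps × 7440 s × 1.03 = 58638.8 Mb
concert recording: 23.952 Mbps × 9540 s × 1.03 = 235357.1 Mb
Total: 323478.3 Mb = 40434.8 MB.
At 35 Mbps: 323478.3 / 35 = 9242 s ≈ 2.57 hours.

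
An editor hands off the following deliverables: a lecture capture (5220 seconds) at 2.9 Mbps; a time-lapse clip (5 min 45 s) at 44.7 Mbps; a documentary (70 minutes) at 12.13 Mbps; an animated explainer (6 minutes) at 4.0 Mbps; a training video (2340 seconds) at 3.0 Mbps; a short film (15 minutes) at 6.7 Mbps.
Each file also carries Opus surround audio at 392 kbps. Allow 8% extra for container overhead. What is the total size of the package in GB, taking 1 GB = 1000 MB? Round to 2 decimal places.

13.67 GB

Audio: 392 kbps = 0.392 Mbps.
lecture capture: 3.292 Mbps × 5220 s × 1.08 = 18559.0 Mb
time-lapse clip: 45.092 Mbps × 345 s × 1.08 = 16801.3 Mb
documentary: 12.522 Mbps × 4200 s × 1.08 = 56799.8 Mb
animated explainer: 4.392 Mbps × 360 s × 1.08 = 1707.6 Mb
training video: 3.392 Mbps × 2340 s × 1.08 = 8572.3 Mb
short film: 7.092 Mbps × 900 s × 1.08 = 6893.4 Mb
Total: 109333.3 Mb = 13666.7 MB.
= 13.67 GB.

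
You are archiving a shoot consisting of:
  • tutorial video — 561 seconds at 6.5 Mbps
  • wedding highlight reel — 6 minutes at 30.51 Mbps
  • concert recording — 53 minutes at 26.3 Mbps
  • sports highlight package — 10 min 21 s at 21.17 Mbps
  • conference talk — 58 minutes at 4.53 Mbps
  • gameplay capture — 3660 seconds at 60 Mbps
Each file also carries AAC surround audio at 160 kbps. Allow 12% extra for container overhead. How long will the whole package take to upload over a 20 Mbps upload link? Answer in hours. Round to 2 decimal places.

5.42 hours

Audio: 160 kbps = 0.160 Mbps.
tutorial video: 6.660 Mbps × 561 s × 1.12 = 4184.6 Mb
wedding highlight reel: 30.670 Mbps × 360 s × 1.12 = 12366.1 Mb
concert recording: 26.460 Mbps × 3180 s × 1.12 = 94239.9 Mb
sports highlight package: 21.330 Mbps × 621 s × 1.12 = 14835.4 Mb
conference talk: 4.690 Mbps × 3480 s × 1.12 = 18279.7 Mb
gameplay capture: 60.160 Mbps × 3660 s × 1.12 = 246607.9 Mb
Total: 390513.7 Mb = 48814.2 MB.
At 20 Mbps: 390513.7 / 20 = 19526 s ≈ 5.42 hours.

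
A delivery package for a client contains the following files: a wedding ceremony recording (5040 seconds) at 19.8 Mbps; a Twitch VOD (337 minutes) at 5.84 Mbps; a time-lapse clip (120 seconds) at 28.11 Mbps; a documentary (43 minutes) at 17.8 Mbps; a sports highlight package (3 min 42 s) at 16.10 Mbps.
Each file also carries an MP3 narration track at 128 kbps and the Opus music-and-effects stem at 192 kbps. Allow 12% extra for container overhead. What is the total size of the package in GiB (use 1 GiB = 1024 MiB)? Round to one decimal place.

Audio total: 128 + 192 = 320 kbps = 0.320 Mbps.
wedding ceremony recording: 20.120 Mbps × 5040 s × 1.12 = 113573.4 Mb
Twitch VOD: 6.160 Mbps × 20220 s × 1.12 = 139501.8 Mb
time-lapse clip: 28.430 Mbps × 120 s × 1.12 = 3821.0 Mb
documentary: 18.120 Mbps × 2580 s × 1.12 = 52359.6 Mb
sports highlight package: 16.420 Mbps × 222 s × 1.12 = 4082.7 Mb
Total: 313338.4 Mb = 39167.3 MB.
= 36.48 GiB.

36.5 GiB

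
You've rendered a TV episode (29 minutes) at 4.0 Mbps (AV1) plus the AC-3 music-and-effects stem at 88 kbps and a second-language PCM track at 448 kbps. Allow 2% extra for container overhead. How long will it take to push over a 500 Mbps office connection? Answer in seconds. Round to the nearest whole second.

16 seconds

29 min = 1740 s
Audio total: 88 + 448 = 536 kbps = 0.536 Mbps.
Total bitrate: 4.536 Mbps.
File: 4.536 Mbps × 1740 s = 7892.6 Mb.
With 2% container overhead: ×1.02. → 8050.5 Mb.
At 500 Mbps: 8050.5 / 500 = 16.1 s ≈ 16.1 seconds.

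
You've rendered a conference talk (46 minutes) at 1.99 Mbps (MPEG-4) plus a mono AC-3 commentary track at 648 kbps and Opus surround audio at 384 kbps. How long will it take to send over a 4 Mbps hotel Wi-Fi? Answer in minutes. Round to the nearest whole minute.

46 min = 2760 s
Audio total: 648 + 384 = 1032 kbps = 1.032 Mbps.
Total bitrate: 3.022 Mbps.
File: 3.022 Mbps × 2760 s = 8340.7 Mb.
At 4 Mbps: 8340.7 / 4 = 2085.2 s ≈ 34.8 minutes.

35 minutes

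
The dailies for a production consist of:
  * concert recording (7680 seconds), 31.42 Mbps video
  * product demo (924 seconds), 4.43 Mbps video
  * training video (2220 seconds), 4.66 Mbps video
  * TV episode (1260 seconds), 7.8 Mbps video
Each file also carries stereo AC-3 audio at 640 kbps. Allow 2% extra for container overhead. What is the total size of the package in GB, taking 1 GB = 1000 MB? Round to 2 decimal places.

34.85 GB

Audio: 640 kbps = 0.640 Mbps.
concert recording: 32.060 Mbps × 7680 s × 1.02 = 251145.2 Mb
product demo: 5.070 Mbps × 924 s × 1.02 = 4778.4 Mb
training video: 5.300 Mbps × 2220 s × 1.02 = 12001.3 Mb
TV episode: 8.440 Mbps × 1260 s × 1.02 = 10847.1 Mb
Total: 278772.0 Mb = 34846.5 MB.
= 34.85 GB.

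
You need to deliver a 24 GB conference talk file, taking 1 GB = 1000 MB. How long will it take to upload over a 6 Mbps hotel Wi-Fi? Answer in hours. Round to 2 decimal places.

8.89 hours

File: 24 GB = 192000.0 Mb.
At 6 Mbps: 192000.0 / 6 = 32000.0 s ≈ 8.89 hours.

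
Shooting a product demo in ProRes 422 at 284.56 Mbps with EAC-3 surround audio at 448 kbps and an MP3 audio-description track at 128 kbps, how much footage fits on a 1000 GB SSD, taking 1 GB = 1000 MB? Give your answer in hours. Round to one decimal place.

7.8 hours

Audio total: 448 + 128 = 576 kbps = 0.576 Mbps.
Total bitrate: 284.56 + 0.576 = 285.136 Mbps.
Capacity: 1000 GB = 8,000,000 Mb.
Recording time: 8,000,000 / 285.136 = 28,057 s ≈ 7.79 hours.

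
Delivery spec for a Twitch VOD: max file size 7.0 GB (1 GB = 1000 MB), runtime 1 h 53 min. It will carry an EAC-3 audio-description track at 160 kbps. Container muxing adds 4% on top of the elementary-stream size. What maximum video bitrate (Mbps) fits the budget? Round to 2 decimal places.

7.78 Mbps

Budget: 7.0 GB = 56000.0 Mb.
Stream payload after overhead: 56000.0 / 1.04 = 53846.2 Mb.
1 h 53 min = 113 min = 6780 s
Total bitrate budget: 53846.2 Mb / 6780 s = 7.942 Mbps.
Audio: 160 kbps = 0.160 Mbps.
Video: 7.942 − 0.160 = 7.782 Mbps.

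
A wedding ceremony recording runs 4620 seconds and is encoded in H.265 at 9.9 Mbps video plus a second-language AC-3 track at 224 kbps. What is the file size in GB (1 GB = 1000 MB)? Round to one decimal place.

Audio: 224 kbps = 0.224 Mbps.
Total bitrate: 9.9 + 0.224 = 10.124 Mbps.
Stream data: 10.124 Mbps × 4620 s = 46772.9 Mb.
46,773 Mb ÷ 8 = 5,847 MB → 5.847 GB.

5.8 GB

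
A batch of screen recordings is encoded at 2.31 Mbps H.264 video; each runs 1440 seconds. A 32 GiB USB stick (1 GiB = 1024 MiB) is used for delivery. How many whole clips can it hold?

82

Per item: 2.310 Mbps × 1440 s = 3,326 Mb = 415.8 MB.
Capacity: 32 GiB = 274,878 Mb; 82.64 items → 82 complete.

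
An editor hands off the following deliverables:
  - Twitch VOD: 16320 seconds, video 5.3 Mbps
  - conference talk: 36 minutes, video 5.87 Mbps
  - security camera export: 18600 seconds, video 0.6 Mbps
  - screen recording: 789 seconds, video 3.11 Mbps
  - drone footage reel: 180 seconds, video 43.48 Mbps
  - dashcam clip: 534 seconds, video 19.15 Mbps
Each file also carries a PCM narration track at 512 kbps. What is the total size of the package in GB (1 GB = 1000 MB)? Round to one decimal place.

18.8 GB

Audio: 512 kbps = 0.512 Mbps.
Twitch VOD: 5.812 Mbps × 16320 s = 94851.8 Mb
conference talk: 6.382 Mbps × 2160 s = 13785.1 Mb
security camera export: 1.112 Mbps × 18600 s = 20683.2 Mb
screen recording: 3.622 Mbps × 789 s = 2857.8 Mb
drone footage reel: 43.992 Mbps × 180 s = 7918.6 Mb
dashcam clip: 19.662 Mbps × 534 s = 10499.5 Mb
Total: 150596.0 Mb = 18824.5 MB.
= 18.82 GB.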